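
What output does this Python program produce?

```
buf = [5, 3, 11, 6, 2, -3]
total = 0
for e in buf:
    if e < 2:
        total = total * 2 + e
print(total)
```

e=5: not <2
e=3: not <2
e=11: not <2
e=6: not <2
e=2: not <2
e=-3: <2, total = 0*2+(-3) = -3

-3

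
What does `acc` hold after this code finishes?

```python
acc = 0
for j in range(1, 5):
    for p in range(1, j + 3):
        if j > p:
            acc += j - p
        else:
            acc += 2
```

34

j=1,p=1: not 1>1, acc = 0+2 = 2
j=1,p=2: not 1>2, acc = 2+2 = 4
j=1,p=3: not 1>3, acc = 4+2 = 6
j=2,p=1: 2>1, acc = 6+1 = 7
j=2,p=2: not 2>2, acc = 7+2 = 9
j=2,p=3: not 2>3, acc = 9+2 = 11
j=2,p=4: not 2>4, acc = 11+2 = 13
j=3,p=1: 3>1, acc = 13+2 = 15
j=3,p=2: 3>2, acc = 15+1 = 16
j=3,p=3: not 3>3, acc = 16+2 = 18
j=3,p=4: not 3>4, acc = 18+2 = 20
j=3,p=5: not 3>5, acc = 20+2 = 22
j=4,p=1: 4>1, acc = 22+3 = 25
j=4,p=2: 4>2, acc = 25+2 = 27
j=4,p=3: 4>3, acc = 27+1 = 28
j=4,p=4: not 4>4, acc = 28+2 = 30
j=4,p=5: not 4>5, acc = 30+2 = 32
j=4,p=6: not 4>6, acc = 32+2 = 34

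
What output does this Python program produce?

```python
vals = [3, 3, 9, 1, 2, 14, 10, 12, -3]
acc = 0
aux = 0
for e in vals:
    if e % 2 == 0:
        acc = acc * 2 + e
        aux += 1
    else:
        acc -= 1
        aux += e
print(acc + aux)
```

e=3: not even, acc = 0-1 = -1; aux=3
e=3: not even, acc = (-1)-1 = -2; aux=6
e=9: not even, acc = (-2)-1 = -3; aux=15
e=1: not even, acc = (-3)-1 = -4; aux=16
e=2: even, acc = (-4)*2+2 = -6; aux=17
e=14: even, acc = (-6)*2+14 = 2; aux=18
e=10: even, acc = 2*2+10 = 14; aux=19
e=12: even, acc = 14*2+12 = 40; aux=20
e=-3: not even, acc = 40-1 = 39; aux=17
acc+aux = 39+17 = 56

56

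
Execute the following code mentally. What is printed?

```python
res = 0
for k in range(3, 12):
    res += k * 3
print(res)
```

189

k=3: res = 0+3*3 = 9
k=4: res = 9+4*3 = 21
k=5: res = 21+5*3 = 36
k=6: res = 36+6*3 = 54
k=7: res = 54+7*3 = 75
k=8: res = 75+8*3 = 99
k=9: res = 99+9*3 = 126
k=10: res = 126+10*3 = 156
k=11: res = 156+11*3 = 189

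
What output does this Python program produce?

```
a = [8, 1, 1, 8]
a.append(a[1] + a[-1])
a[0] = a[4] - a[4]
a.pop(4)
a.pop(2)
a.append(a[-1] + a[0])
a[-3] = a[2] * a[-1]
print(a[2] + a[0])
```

append a[1]+a[-1] = 1+8 = 9 → [8, 1, 1, 8, 9]
a[0] = a[4]-a[4] = 9-9 = 0 → [0, 1, 1, 8, 9]
pop(4) removes 9 → [0, 1, 1, 8]
pop(2) removes 1 → [0, 1, 8]
append a[-1]+a[0] = 8+0 = 8 → [0, 1, 8, 8]
a[-3] = a[2]*a[-1] = 8*8 = 64 → [0, 64, 8, 8]
a[2]+a[0] = 8+0 = 8

8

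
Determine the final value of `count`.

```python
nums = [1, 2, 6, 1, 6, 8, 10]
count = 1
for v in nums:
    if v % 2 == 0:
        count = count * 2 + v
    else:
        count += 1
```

v=1: not even, count = 1+1 = 2
v=2: even, count = 2*2+2 = 6
v=6: even, count = 6*2+6 = 18
v=1: not even, count = 18+1 = 19
v=6: even, count = 19*2+6 = 44
v=8: even, count = 44*2+8 = 96
v=10: even, count = 96*2+10 = 202

202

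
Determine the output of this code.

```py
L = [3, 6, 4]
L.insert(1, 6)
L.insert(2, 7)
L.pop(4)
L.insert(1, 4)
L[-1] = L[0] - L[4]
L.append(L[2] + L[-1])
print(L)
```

insert 6 at 1 → [3, 6, 6, 4]
insert 7 at 2 → [3, 6, 7, 6, 4]
pop(4) removes 4 → [3, 6, 7, 6]
insert 4 at 1 → [3, 4, 6, 7, 6]
L[-1] = L[0]-L[4] = 3-6 = -3 → [3, 4, 6, 7, -3]
append L[2]+L[-1] = 6+(-3) = 3 → [3, 4, 6, 7, -3, 3]

[3, 4, 6, 7, -3, 3]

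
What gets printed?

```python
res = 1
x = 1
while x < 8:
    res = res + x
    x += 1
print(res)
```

x=1: res = 1+1 = 2
x=2: res = 2+2 = 4
x=3: res = 4+3 = 7
x=4: res = 7+4 = 11
x=5: res = 11+5 = 16
x=6: res = 16+6 = 22
x=7: res = 22+7 = 29

29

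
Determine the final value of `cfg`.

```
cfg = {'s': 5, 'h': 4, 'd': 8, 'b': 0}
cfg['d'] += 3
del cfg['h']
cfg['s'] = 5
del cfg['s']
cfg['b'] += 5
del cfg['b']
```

cfg['d'] = 8+3 = 11 → {'s': 5, 'h': 4, 'd': 11, 'b': 0}
del 'h' → {'s': 5, 'd': 11, 'b': 0}
cfg['s'] = 5 → {'s': 5, 'd': 11, 'b': 0}
del 's' → {'d': 11, 'b': 0}
cfg['b'] = 0+5 = 5 → {'d': 11, 'b': 5}
del 'b' → {'d': 11}

{'d': 11}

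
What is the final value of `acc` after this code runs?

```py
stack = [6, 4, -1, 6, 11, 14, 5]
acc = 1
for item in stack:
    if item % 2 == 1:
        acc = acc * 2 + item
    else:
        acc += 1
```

item=6: not odd, acc = 1+1 = 2
item=4: not odd, acc = 2+1 = 3
item=-1: odd, acc = 3*2+(-1) = 5
item=6: not odd, acc = 5+1 = 6
item=11: odd, acc = 6*2+11 = 23
item=14: not odd, acc = 23+1 = 24
item=5: odd, acc = 24*2+5 = 53

53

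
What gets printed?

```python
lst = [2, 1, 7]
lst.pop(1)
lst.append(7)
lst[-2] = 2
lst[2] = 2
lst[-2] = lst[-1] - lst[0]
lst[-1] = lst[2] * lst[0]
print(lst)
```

[2, 0, 4]

pop(1) removes 1 → [2, 7]
append 7 → [2, 7, 7]
lst[-2] = 2 → [2, 2, 7]
lst[2] = 2 → [2, 2, 2]
lst[-2] = lst[-1]-lst[0] = 2-2 = 0 → [2, 0, 2]
lst[-1] = lst[2]*lst[0] = 2*2 = 4 → [2, 0, 4]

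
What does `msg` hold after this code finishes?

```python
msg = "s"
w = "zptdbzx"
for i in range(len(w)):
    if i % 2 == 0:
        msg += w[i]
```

'sztbx'

i=0: add 'z' → 'sz'
i=1: skip
i=2: add 't' → 'szt'
i=3: skip
i=4: add 'b' → 'sztb'
i=5: skip
i=6: add 'x' → 'sztbx'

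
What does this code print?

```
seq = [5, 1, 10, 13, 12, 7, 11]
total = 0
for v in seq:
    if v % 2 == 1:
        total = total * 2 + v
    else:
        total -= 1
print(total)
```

v=5: odd, total = 0*2+5 = 5
v=1: odd, total = 5*2+1 = 11
v=10: not odd, total = 11-1 = 10
v=13: odd, total = 10*2+13 = 33
v=12: not odd, total = 33-1 = 32
v=7: odd, total = 32*2+7 = 71
v=11: odd, total = 71*2+11 = 153

153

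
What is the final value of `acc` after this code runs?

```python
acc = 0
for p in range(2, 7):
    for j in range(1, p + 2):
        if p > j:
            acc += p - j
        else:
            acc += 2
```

55

p=2,j=1: 2>1, acc = 0+1 = 1
p=2,j=2: not 2>2, acc = 1+2 = 3
p=2,j=3: not 2>3, acc = 3+2 = 5
p=3,j=1: 3>1, acc = 5+2 = 7
p=3,j=2: 3>2, acc = 7+1 = 8
p=3,j=3: not 3>3, acc = 8+2 = 10
p=3,j=4: not 3>4, acc = 10+2 = 12
p=4,j=1: 4>1, acc = 12+3 = 15
p=4,j=2: 4>2, acc = 15+2 = 17
p=4,j=3: 4>3, acc = 17+1 = 18
p=4,j=4: not 4>4, acc = 18+2 = 20
p=4,j=5: not 4>5, acc = 20+2 = 22
p=5,j=1: 5>1, acc = 22+4 = 26
p=5,j=2: 5>2, acc = 26+3 = 29
p=5,j=3: 5>3, acc = 29+2 = 31
p=5,j=4: 5>4, acc = 31+1 = 32
p=5,j=5: not 5>5, acc = 32+2 = 34
p=5,j=6: not 5>6, acc = 34+2 = 36
p=6,j=1: 6>1, acc = 36+5 = 41
p=6,j=2: 6>2, acc = 41+4 = 45
p=6,j=3: 6>3, acc = 45+3 = 48
p=6,j=4: 6>4, acc = 48+2 = 50
p=6,j=5: 6>5, acc = 50+1 = 51
p=6,j=6: not 6>6, acc = 51+2 = 53
p=6,j=7: not 6>7, acc = 53+2 = 55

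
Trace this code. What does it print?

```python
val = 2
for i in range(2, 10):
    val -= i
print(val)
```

-42

i=2: val = 2-2 = 0
i=3: val = 0-3 = -3
i=4: val = (-3)-4 = -7
i=5: val = (-7)-5 = -12
i=6: val = (-12)-6 = -18
i=7: val = (-18)-7 = -25
i=8: val = (-25)-8 = -33
i=9: val = (-33)-9 = -42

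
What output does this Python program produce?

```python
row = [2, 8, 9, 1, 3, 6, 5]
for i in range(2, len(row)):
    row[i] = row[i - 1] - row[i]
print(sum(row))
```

-25

i=2: row[2] = 8-9 = -1 → [2, 8, -1, 1, 3, 6, 5]
i=3: row[3] = (-1)-1 = -2 → [2, 8, -1, -2, 3, 6, 5]
i=4: row[4] = (-2)-3 = -5 → [2, 8, -1, -2, -5, 6, 5]
i=5: row[5] = (-5)-6 = -11 → [2, 8, -1, -2, -5, -11, 5]
i=6: row[6] = (-11)-5 = -16 → [2, 8, -1, -2, -5, -11, -16]
sum = -25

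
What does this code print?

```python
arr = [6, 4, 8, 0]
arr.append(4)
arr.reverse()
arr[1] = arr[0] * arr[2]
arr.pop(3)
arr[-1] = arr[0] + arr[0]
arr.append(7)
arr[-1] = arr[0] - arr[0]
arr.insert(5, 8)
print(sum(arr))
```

60

append 4 → [6, 4, 8, 0, 4]
reverse → [4, 0, 8, 4, 6]
arr[1] = arr[0]*arr[2] = 4*8 = 32 → [4, 32, 8, 4, 6]
pop(3) removes 4 → [4, 32, 8, 6]
arr[-1] = arr[0]+arr[0] = 4+4 = 8 → [4, 32, 8, 8]
append 7 → [4, 32, 8, 8, 7]
arr[-1] = arr[0]-arr[0] = 4-4 = 0 → [4, 32, 8, 8, 0]
insert 8 at 5 → [4, 32, 8, 8, 0, 8]
sum = 60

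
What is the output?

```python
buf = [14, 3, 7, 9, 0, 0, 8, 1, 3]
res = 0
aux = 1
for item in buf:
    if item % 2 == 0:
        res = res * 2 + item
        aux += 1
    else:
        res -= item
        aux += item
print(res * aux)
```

item=14: even, res = 0*2+14 = 14; aux=2
item=3: not even, res = 14-3 = 11; aux=5
item=7: not even, res = 11-7 = 4; aux=12
item=9: not even, res = 4-9 = -5; aux=21
item=0: even, res = (-5)*2+0 = -10; aux=22
item=0: even, res = (-10)*2+0 = -20; aux=23
item=8: even, res = (-20)*2+8 = -32; aux=24
item=1: not even, res = (-32)-1 = -33; aux=25
item=3: not even, res = (-33)-3 = -36; aux=28
res*aux = (-36)*28 = -1008

-1008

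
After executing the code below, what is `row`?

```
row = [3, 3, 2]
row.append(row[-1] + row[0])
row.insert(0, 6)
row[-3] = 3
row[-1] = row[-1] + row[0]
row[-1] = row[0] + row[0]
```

[6, 3, 3, 2, 12]

append row[-1]+row[0] = 2+3 = 5 → [3, 3, 2, 5]
insert 6 at 0 → [6, 3, 3, 2, 5]
row[-3] = 3 → [6, 3, 3, 2, 5]
row[-1] = row[-1]+row[0] = 5+6 = 11 → [6, 3, 3, 2, 11]
row[-1] = row[0]+row[0] = 6+6 = 12 → [6, 3, 3, 2, 12]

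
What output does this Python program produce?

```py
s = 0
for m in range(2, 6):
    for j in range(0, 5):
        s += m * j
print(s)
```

m=2,j=0: s = 0+0 = 0
m=2,j=1: s = 0+2 = 2
m=2,j=2: s = 2+4 = 6
m=2,j=3: s = 6+6 = 12
m=2,j=4: s = 12+8 = 20
m=3,j=0: s = 20+0 = 20
m=3,j=1: s = 20+3 = 23
m=3,j=2: s = 23+6 = 29
m=3,j=3: s = 29+9 = 38
m=3,j=4: s = 38+12 = 50
m=4,j=0: s = 50+0 = 50
m=4,j=1: s = 50+4 = 54
m=4,j=2: s = 54+8 = 62
m=4,j=3: s = 62+12 = 74
m=4,j=4: s = 74+16 = 90
m=5,j=0: s = 90+0 = 90
m=5,j=1: s = 90+5 = 95
m=5,j=2: s = 95+10 = 105
m=5,j=3: s = 105+15 = 120
m=5,j=4: s = 120+20 = 140

140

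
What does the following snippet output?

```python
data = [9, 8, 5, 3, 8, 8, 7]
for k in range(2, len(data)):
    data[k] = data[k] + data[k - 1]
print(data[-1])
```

39

k=2: data[2] = 5+8 = 13 → [9, 8, 13, 3, 8, 8, 7]
k=3: data[3] = 3+13 = 16 → [9, 8, 13, 16, 8, 8, 7]
k=4: data[4] = 8+16 = 24 → [9, 8, 13, 16, 24, 8, 7]
k=5: data[5] = 8+24 = 32 → [9, 8, 13, 16, 24, 32, 7]
k=6: data[6] = 7+32 = 39 → [9, 8, 13, 16, 24, 32, 39]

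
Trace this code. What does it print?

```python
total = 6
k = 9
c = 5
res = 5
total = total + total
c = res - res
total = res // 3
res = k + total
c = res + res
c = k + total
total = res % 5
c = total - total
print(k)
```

total = 6+6 = 12
c = 5-5 = 0
total = 5//3 = 1
res = 9+1 = 10
c = 10+10 = 20
c = 9+1 = 10
total = 10%5 = 0
c = 0-0 = 0

9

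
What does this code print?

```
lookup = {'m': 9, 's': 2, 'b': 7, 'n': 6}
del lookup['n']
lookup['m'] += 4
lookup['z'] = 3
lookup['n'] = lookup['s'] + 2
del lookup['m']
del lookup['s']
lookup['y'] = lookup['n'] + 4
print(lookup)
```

{'b': 7, 'z': 3, 'n': 4, 'y': 8}

del 'n' → {'m': 9, 's': 2, 'b': 7}
lookup['m'] = 9+4 = 13 → {'m': 13, 's': 2, 'b': 7}
lookup['z'] = 3 → {'m': 13, 's': 2, 'b': 7, 'z': 3}
lookup['n'] = lookup['s']+2 = 4 → {'m': 13, 's': 2, 'b': 7, 'z': 3, 'n': 4}
del 'm' → {'s': 2, 'b': 7, 'z': 3, 'n': 4}
del 's' → {'b': 7, 'z': 3, 'n': 4}
lookup['y'] = lookup['n']+4 = 8 → {'b': 7, 'z': 3, 'n': 4, 'y': 8}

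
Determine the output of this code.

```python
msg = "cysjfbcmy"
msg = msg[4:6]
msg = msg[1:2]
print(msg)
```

slice [4:6] → 'fb'
slice [1:2] → 'b'

b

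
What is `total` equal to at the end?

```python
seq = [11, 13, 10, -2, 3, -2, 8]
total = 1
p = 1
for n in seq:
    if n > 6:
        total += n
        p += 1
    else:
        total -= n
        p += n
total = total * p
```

176

n=11: >6, total = 1+11 = 12; p=2
n=13: >6, total = 12+13 = 25; p=3
n=10: >6, total = 25+10 = 35; p=4
n=-2: not >6, total = 35-(-2) = 37; p=2
n=3: not >6, total = 37-3 = 34; p=5
n=-2: not >6, total = 34-(-2) = 36; p=3
n=8: >6, total = 36+8 = 44; p=4
total*p = 44*4 = 176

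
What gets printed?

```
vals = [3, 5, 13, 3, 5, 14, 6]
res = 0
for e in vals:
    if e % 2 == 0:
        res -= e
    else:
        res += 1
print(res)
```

e=3: not even, res = 0+1 = 1
e=5: not even, res = 1+1 = 2
e=13: not even, res = 2+1 = 3
e=3: not even, res = 3+1 = 4
e=5: not even, res = 4+1 = 5
e=14: even, res = 5-14 = -9
e=6: even, res = (-9)-6 = -15

-15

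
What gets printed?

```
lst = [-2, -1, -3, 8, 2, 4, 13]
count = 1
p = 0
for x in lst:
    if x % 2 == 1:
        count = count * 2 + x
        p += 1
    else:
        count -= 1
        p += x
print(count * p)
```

-45

x=-2: not odd, count = 1-1 = 0; p=-2
x=-1: odd, count = 0*2+(-1) = -1; p=-1
x=-3: odd, count = (-1)*2+(-3) = -5; p=0
x=8: not odd, count = (-5)-1 = -6; p=8
x=2: not odd, count = (-6)-1 = -7; p=10
x=4: not odd, count = (-7)-1 = -8; p=14
x=13: odd, count = (-8)*2+13 = -3; p=15
count*p = (-3)*15 = -45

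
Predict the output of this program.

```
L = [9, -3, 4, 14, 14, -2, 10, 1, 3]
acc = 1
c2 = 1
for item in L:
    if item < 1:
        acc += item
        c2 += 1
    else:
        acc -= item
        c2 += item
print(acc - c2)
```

item=9: not <1, acc = 1-9 = -8; c2=10
item=-3: <1, acc = (-8)+(-3) = -11; c2=11
item=4: not <1, acc = (-11)-4 = -15; c2=15
item=14: not <1, acc = (-15)-14 = -29; c2=29
item=14: not <1, acc = (-29)-14 = -43; c2=43
item=-2: <1, acc = (-43)+(-2) = -45; c2=44
item=10: not <1, acc = (-45)-10 = -55; c2=54
item=1: not <1, acc = (-55)-1 = -56; c2=55
item=3: not <1, acc = (-56)-3 = -59; c2=58
acc-c2 = (-59)-58 = -117

-117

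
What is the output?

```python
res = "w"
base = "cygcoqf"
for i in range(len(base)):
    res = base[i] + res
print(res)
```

fqocgycw

i=0: prepend 'c' → 'cw'
i=1: prepend 'y' → 'ycw'
i=2: prepend 'g' → 'gycw'
i=3: prepend 'c' → 'cgycw'
i=4: prepend 'o' → 'ocgycw'
i=5: prepend 'q' → 'qocgycw'
i=6: prepend 'f' → 'fqocgycw'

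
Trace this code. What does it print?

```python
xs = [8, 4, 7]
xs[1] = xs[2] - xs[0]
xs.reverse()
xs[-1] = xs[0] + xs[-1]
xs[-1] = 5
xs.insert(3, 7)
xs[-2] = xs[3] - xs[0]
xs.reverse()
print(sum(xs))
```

13

xs[1] = xs[2]-xs[0] = 7-8 = -1 → [8, -1, 7]
reverse → [7, -1, 8]
xs[-1] = xs[0]+xs[-1] = 7+8 = 15 → [7, -1, 15]
xs[-1] = 5 → [7, -1, 5]
insert 7 at 3 → [7, -1, 5, 7]
xs[-2] = xs[3]-xs[0] = 7-7 = 0 → [7, -1, 0, 7]
reverse → [7, 0, -1, 7]
sum = 13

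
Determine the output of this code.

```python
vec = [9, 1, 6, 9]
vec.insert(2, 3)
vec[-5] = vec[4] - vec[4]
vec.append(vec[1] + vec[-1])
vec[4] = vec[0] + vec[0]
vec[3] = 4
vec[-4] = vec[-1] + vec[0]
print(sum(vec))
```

25

insert 3 at 2 → [9, 1, 3, 6, 9]
vec[-5] = vec[4]-vec[4] = 9-9 = 0 → [0, 1, 3, 6, 9]
append vec[1]+vec[-1] = 1+9 = 10 → [0, 1, 3, 6, 9, 10]
vec[4] = vec[0]+vec[0] = 0+0 = 0 → [0, 1, 3, 6, 0, 10]
vec[3] = 4 → [0, 1, 3, 4, 0, 10]
vec[-4] = vec[-1]+vec[0] = 10+0 = 10 → [0, 1, 10, 4, 0, 10]
sum = 25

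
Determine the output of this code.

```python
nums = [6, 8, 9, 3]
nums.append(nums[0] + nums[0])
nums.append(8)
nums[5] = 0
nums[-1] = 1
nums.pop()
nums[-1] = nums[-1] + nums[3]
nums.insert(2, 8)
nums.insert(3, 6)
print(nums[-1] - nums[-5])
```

append nums[0]+nums[0] = 6+6 = 12 → [6, 8, 9, 3, 12]
append 8 → [6, 8, 9, 3, 12, 8]
nums[5] = 0 → [6, 8, 9, 3, 12, 0]
nums[-1] = 1 → [6, 8, 9, 3, 12, 1]
pop() removes 1 → [6, 8, 9, 3, 12]
nums[-1] = nums[-1]+nums[3] = 12+3 = 15 → [6, 8, 9, 3, 15]
insert 8 at 2 → [6, 8, 8, 9, 3, 15]
insert 6 at 3 → [6, 8, 8, 6, 9, 3, 15]
nums[-1]-nums[-5] = 15-8 = 7

7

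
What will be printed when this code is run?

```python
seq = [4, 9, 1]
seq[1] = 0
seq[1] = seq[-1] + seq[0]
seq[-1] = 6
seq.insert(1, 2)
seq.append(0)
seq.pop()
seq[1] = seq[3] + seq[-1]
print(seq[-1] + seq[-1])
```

12

seq[1] = 0 → [4, 0, 1]
seq[1] = seq[-1]+seq[0] = 1+4 = 5 → [4, 5, 1]
seq[-1] = 6 → [4, 5, 6]
insert 2 at 1 → [4, 2, 5, 6]
append 0 → [4, 2, 5, 6, 0]
pop() removes 0 → [4, 2, 5, 6]
seq[1] = seq[3]+seq[-1] = 6+6 = 12 → [4, 12, 5, 6]
seq[-1]+seq[-1] = 6+6 = 12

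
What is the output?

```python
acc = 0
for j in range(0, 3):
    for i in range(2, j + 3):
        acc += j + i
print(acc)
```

24

j=0,i=2: acc = 0+2 = 2
j=1,i=2: acc = 2+3 = 5
j=1,i=3: acc = 5+4 = 9
j=2,i=2: acc = 9+4 = 13
j=2,i=3: acc = 13+5 = 18
j=2,i=4: acc = 18+6 = 24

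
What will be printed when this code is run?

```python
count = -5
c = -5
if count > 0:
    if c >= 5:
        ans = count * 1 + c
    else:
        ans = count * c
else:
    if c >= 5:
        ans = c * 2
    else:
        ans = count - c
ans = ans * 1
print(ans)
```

count=-5, c=-5
count > 0 is False; c >= 5 is False
→ ans = count - c = 0
ans = 0*1 = 0

0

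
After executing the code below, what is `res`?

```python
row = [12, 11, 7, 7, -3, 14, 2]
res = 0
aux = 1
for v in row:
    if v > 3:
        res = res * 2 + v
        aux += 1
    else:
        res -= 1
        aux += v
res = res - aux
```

v=12: >3, res = 0*2+12 = 12; aux=2
v=11: >3, res = 12*2+11 = 35; aux=3
v=7: >3, res = 35*2+7 = 77; aux=4
v=7: >3, res = 77*2+7 = 161; aux=5
v=-3: not >3, res = 161-1 = 160; aux=2
v=14: >3, res = 160*2+14 = 334; aux=3
v=2: not >3, res = 334-1 = 333; aux=5
res-aux = 333-5 = 328

328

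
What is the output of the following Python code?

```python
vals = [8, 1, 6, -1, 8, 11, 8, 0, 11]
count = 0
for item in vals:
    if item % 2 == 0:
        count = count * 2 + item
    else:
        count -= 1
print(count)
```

195

item=8: even, count = 0*2+8 = 8
item=1: not even, count = 8-1 = 7
item=6: even, count = 7*2+6 = 20
item=-1: not even, count = 20-1 = 19
item=8: even, count = 19*2+8 = 46
item=11: not even, count = 46-1 = 45
item=8: even, count = 45*2+8 = 98
item=0: even, count = 98*2+0 = 196
item=11: not even, count = 196-1 = 195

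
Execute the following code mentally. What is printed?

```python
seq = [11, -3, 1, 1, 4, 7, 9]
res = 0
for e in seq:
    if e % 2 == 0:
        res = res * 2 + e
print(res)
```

e=11: not even
e=-3: not even
e=1: not even
e=1: not even
e=4: even, res = 0*2+4 = 4
e=7: not even
e=9: not even

4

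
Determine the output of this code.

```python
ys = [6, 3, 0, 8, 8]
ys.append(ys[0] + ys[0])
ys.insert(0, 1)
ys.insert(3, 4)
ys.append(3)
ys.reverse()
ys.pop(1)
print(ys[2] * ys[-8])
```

append ys[0]+ys[0] = 6+6 = 12 → [6, 3, 0, 8, 8, 12]
insert 1 at 0 → [1, 6, 3, 0, 8, 8, 12]
insert 4 at 3 → [1, 6, 3, 4, 0, 8, 8, 12]
append 3 → [1, 6, 3, 4, 0, 8, 8, 12, 3]
reverse → [3, 12, 8, 8, 0, 4, 3, 6, 1]
pop(1) removes 12 → [3, 8, 8, 0, 4, 3, 6, 1]
ys[2]*ys[-8] = 8*3 = 24

24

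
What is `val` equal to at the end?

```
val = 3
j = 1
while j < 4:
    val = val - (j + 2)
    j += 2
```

j=1: val = 3-3 = 0
j=3: val = 0-5 = -5

-5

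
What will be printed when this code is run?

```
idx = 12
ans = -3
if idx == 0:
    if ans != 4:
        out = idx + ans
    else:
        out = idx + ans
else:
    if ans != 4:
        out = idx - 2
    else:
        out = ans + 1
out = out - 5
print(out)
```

5

idx=12, ans=-3
idx == 0 is False; ans != 4 is True
→ out = idx - 2 = 10
out = 10-5 = 5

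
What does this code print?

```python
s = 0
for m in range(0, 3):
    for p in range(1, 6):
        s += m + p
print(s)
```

m=0,p=1: s = 0+1 = 1
m=0,p=2: s = 1+2 = 3
m=0,p=3: s = 3+3 = 6
m=0,p=4: s = 6+4 = 10
m=0,p=5: s = 10+5 = 15
m=1,p=1: s = 15+2 = 17
m=1,p=2: s = 17+3 = 20
m=1,p=3: s = 20+4 = 24
m=1,p=4: s = 24+5 = 29
m=1,p=5: s = 29+6 = 35
m=2,p=1: s = 35+3 = 38
m=2,p=2: s = 38+4 = 42
m=2,p=3: s = 42+5 = 47
m=2,p=4: s = 47+6 = 53
m=2,p=5: s = 53+7 = 60

60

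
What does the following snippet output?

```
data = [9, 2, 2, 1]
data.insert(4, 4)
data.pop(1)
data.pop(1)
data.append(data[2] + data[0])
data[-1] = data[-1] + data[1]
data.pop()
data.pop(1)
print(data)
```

[9, 4]

insert 4 at 4 → [9, 2, 2, 1, 4]
pop(1) removes 2 → [9, 2, 1, 4]
pop(1) removes 2 → [9, 1, 4]
append data[2]+data[0] = 4+9 = 13 → [9, 1, 4, 13]
data[-1] = data[-1]+data[1] = 13+1 = 14 → [9, 1, 4, 14]
pop() removes 14 → [9, 1, 4]
pop(1) removes 1 → [9, 4]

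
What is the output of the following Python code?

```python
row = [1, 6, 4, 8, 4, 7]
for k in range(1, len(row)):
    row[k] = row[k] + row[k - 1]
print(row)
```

k=1: row[1] = 6+1 = 7 → [1, 7, 4, 8, 4, 7]
k=2: row[2] = 4+7 = 11 → [1, 7, 11, 8, 4, 7]
k=3: row[3] = 8+11 = 19 → [1, 7, 11, 19, 4, 7]
k=4: row[4] = 4+19 = 23 → [1, 7, 11, 19, 23, 7]
k=5: row[5] = 7+23 = 30 → [1, 7, 11, 19, 23, 30]

[1, 7, 11, 19, 23, 30]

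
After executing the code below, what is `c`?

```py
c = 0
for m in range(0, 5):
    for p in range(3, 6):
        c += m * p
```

m=0,p=3: c = 0+0 = 0
m=0,p=4: c = 0+0 = 0
m=0,p=5: c = 0+0 = 0
m=1,p=3: c = 0+3 = 3
m=1,p=4: c = 3+4 = 7
m=1,p=5: c = 7+5 = 12
m=2,p=3: c = 12+6 = 18
m=2,p=4: c = 18+8 = 26
m=2,p=5: c = 26+10 = 36
m=3,p=3: c = 36+9 = 45
m=3,p=4: c = 45+12 = 57
m=3,p=5: c = 57+15 = 72
m=4,p=3: c = 72+12 = 84
m=4,p=4: c = 84+16 = 100
m=4,p=5: c = 100+20 = 120

120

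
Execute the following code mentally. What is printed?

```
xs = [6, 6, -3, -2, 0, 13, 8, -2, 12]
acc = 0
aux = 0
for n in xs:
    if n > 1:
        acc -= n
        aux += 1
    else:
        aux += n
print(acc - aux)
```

n=6: >1, acc = 0-6 = -6; aux=1
n=6: >1, acc = (-6)-6 = -12; aux=2
n=-3: not >1; aux=-1
n=-2: not >1; aux=-3
n=0: not >1; aux=-3
n=13: >1, acc = (-12)-13 = -25; aux=-2
n=8: >1, acc = (-25)-8 = -33; aux=-1
n=-2: not >1; aux=-3
n=12: >1, acc = (-33)-12 = -45; aux=-2
acc-aux = (-45)-(-2) = -43

-43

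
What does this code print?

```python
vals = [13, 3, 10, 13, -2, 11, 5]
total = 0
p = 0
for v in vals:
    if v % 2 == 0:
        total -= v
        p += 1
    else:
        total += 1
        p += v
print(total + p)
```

44

v=13: not even, total = 0+1 = 1; p=13
v=3: not even, total = 1+1 = 2; p=16
v=10: even, total = 2-10 = -8; p=17
v=13: not even, total = (-8)+1 = -7; p=30
v=-2: even, total = (-7)-(-2) = -5; p=31
v=11: not even, total = (-5)+1 = -4; p=42
v=5: not even, total = (-4)+1 = -3; p=47
total+p = (-3)+47 = 44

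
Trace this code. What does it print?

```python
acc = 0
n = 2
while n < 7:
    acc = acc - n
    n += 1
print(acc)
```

n=2: acc = 0-2 = -2
n=3: acc = (-2)-3 = -5
n=4: acc = (-5)-4 = -9
n=5: acc = (-9)-5 = -14
n=6: acc = (-14)-6 = -20

-20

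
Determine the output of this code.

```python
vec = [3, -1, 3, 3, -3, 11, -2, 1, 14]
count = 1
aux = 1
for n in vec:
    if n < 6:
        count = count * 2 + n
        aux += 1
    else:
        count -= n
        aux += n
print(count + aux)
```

320

n=3: <6, count = 1*2+3 = 5; aux=2
n=-1: <6, count = 5*2+(-1) = 9; aux=3
n=3: <6, count = 9*2+3 = 21; aux=4
n=3: <6, count = 21*2+3 = 45; aux=5
n=-3: <6, count = 45*2+(-3) = 87; aux=6
n=11: not <6, count = 87-11 = 76; aux=17
n=-2: <6, count = 76*2+(-2) = 150; aux=18
n=1: <6, count = 150*2+1 = 301; aux=19
n=14: not <6, count = 301-14 = 287; aux=33
count+aux = 287+33 = 320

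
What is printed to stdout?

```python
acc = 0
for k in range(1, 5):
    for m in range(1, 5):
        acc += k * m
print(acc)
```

100

k=1,m=1: acc = 0+1 = 1
k=1,m=2: acc = 1+2 = 3
k=1,m=3: acc = 3+3 = 6
k=1,m=4: acc = 6+4 = 10
k=2,m=1: acc = 10+2 = 12
k=2,m=2: acc = 12+4 = 16
k=2,m=3: acc = 16+6 = 22
k=2,m=4: acc = 22+8 = 30
k=3,m=1: acc = 30+3 = 33
k=3,m=2: acc = 33+6 = 39
k=3,m=3: acc = 39+9 = 48
k=3,m=4: acc = 48+12 = 60
k=4,m=1: acc = 60+4 = 64
k=4,m=2: acc = 64+8 = 72
k=4,m=3: acc = 72+12 = 84
k=4,m=4: acc = 84+16 = 100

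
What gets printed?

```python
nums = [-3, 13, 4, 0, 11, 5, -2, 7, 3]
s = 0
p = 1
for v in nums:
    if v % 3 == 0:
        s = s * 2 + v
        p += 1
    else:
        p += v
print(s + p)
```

33

v=-3: %3==0, s = 0*2+(-3) = -3; p=2
v=13: not %3==0; p=15
v=4: not %3==0; p=19
v=0: %3==0, s = (-3)*2+0 = -6; p=20
v=11: not %3==0; p=31
v=5: not %3==0; p=36
v=-2: not %3==0; p=34
v=7: not %3==0; p=41
v=3: %3==0, s = (-6)*2+3 = -9; p=42
s+p = (-9)+42 = 33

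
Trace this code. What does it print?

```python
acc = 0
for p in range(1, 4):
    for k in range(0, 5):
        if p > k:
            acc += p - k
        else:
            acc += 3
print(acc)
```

37

p=1,k=0: 1>0, acc = 0+1 = 1
p=1,k=1: not 1>1, acc = 1+3 = 4
p=1,k=2: not 1>2, acc = 4+3 = 7
p=1,k=3: not 1>3, acc = 7+3 = 10
p=1,k=4: not 1>4, acc = 10+3 = 13
p=2,k=0: 2>0, acc = 13+2 = 15
p=2,k=1: 2>1, acc = 15+1 = 16
p=2,k=2: not 2>2, acc = 16+3 = 19
p=2,k=3: not 2>3, acc = 19+3 = 22
p=2,k=4: not 2>4, acc = 22+3 = 25
p=3,k=0: 3>0, acc = 25+3 = 28
p=3,k=1: 3>1, acc = 28+2 = 30
p=3,k=2: 3>2, acc = 30+1 = 31
p=3,k=3: not 3>3, acc = 31+3 = 34
p=3,k=4: not 3>4, acc = 34+3 = 37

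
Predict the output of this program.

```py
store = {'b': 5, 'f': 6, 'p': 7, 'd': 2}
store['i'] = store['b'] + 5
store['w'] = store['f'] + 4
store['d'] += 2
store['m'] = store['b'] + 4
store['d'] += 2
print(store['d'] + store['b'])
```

store['i'] = store['b']+5 = 10 → {'b': 5, 'f': 6, 'p': 7, 'd': 2, 'i': 10}
store['w'] = store['f']+4 = 10 → {'b': 5, 'f': 6, 'p': 7, 'd': 2, 'i': 10, 'w': 10}
store['d'] = 2+2 = 4 → {'b': 5, 'f': 6, 'p': 7, 'd': 4, 'i': 10, 'w': 10}
store['m'] = store['b']+4 = 9 → {'b': 5, 'f': 6, 'p': 7, 'd': 4, 'i': 10, 'w': 10, 'm': 9}
store['d'] = 4+2 = 6 → {'b': 5, 'f': 6, 'p': 7, 'd': 6, 'i': 10, 'w': 10, 'm': 9}
store['d']+store['b'] = 6+5 = 11

11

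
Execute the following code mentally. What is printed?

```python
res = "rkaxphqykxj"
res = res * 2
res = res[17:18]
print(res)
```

q

repeat ×2 → 'rkaxphqykxjrkaxphqykxj'
slice [17:18] → 'q'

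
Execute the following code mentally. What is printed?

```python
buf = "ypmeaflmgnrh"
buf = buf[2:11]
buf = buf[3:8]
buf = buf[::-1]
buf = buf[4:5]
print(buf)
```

slice [2:11] → 'meaflmgnr'
slice [3:8] → 'flmgn'
reverse → 'ngmlf'
slice [4:5] → 'f'

f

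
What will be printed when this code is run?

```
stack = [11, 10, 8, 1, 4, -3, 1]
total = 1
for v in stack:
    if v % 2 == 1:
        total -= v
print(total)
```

-9

v=11: odd, total = 1-11 = -10
v=10: not odd
v=8: not odd
v=1: odd, total = (-10)-1 = -11
v=4: not odd
v=-3: odd, total = (-11)-(-3) = -8
v=1: odd, total = (-8)-1 = -9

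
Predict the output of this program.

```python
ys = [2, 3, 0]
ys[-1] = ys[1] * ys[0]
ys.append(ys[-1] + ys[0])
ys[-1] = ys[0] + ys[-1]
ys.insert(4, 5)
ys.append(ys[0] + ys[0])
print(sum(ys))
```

ys[-1] = ys[1]*ys[0] = 3*2 = 6 → [2, 3, 6]
append ys[-1]+ys[0] = 6+2 = 8 → [2, 3, 6, 8]
ys[-1] = ys[0]+ys[-1] = 2+8 = 10 → [2, 3, 6, 10]
insert 5 at 4 → [2, 3, 6, 10, 5]
append ys[0]+ys[0] = 2+2 = 4 → [2, 3, 6, 10, 5, 4]
sum = 30

30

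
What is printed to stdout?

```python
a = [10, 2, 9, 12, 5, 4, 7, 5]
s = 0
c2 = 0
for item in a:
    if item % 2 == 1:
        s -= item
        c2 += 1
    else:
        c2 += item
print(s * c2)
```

-832

item=10: not odd; c2=10
item=2: not odd; c2=12
item=9: odd, s = 0-9 = -9; c2=13
item=12: not odd; c2=25
item=5: odd, s = (-9)-5 = -14; c2=26
item=4: not odd; c2=30
item=7: odd, s = (-14)-7 = -21; c2=31
item=5: odd, s = (-21)-5 = -26; c2=32
s*c2 = (-26)*32 = -832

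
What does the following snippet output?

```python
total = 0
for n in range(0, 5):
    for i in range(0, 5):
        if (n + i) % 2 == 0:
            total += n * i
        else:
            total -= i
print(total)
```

28

n=0,i=0: even sum, total = 0+0 = 0
n=0,i=1: odd sum, total = 0-1 = -1
n=0,i=2: even sum, total = (-1)+0 = -1
n=0,i=3: odd sum, total = (-1)-3 = -4
n=0,i=4: even sum, total = (-4)+0 = -4
n=1,i=0: odd sum, total = (-4)-0 = -4
n=1,i=1: even sum, total = (-4)+1 = -3
n=1,i=2: odd sum, total = (-3)-2 = -5
n=1,i=3: even sum, total = (-5)+3 = -2
n=1,i=4: odd sum, total = (-2)-4 = -6
n=2,i=0: even sum, total = (-6)+0 = -6
n=2,i=1: odd sum, total = (-6)-1 = -7
n=2,i=2: even sum, total = (-7)+4 = -3
n=2,i=3: odd sum, total = (-3)-3 = -6
n=2,i=4: even sum, total = (-6)+8 = 2
n=3,i=0: odd sum, total = 2-0 = 2
n=3,i=1: even sum, total = 2+3 = 5
n=3,i=2: odd sum, total = 5-2 = 3
n=3,i=3: even sum, total = 3+9 = 12
n=3,i=4: odd sum, total = 12-4 = 8
n=4,i=0: even sum, total = 8+0 = 8
n=4,i=1: odd sum, total = 8-1 = 7
n=4,i=2: even sum, total = 7+8 = 15
n=4,i=3: odd sum, total = 15-3 = 12
n=4,i=4: even sum, total = 12+16 = 28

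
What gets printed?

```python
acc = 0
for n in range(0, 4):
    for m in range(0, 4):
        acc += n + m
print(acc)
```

48

n=0,m=0: acc = 0+0 = 0
n=0,m=1: acc = 0+1 = 1
n=0,m=2: acc = 1+2 = 3
n=0,m=3: acc = 3+3 = 6
n=1,m=0: acc = 6+1 = 7
n=1,m=1: acc = 7+2 = 9
n=1,m=2: acc = 9+3 = 12
n=1,m=3: acc = 12+4 = 16
n=2,m=0: acc = 16+2 = 18
n=2,m=1: acc = 18+3 = 21
n=2,m=2: acc = 21+4 = 25
n=2,m=3: acc = 25+5 = 30
n=3,m=0: acc = 30+3 = 33
n=3,m=1: acc = 33+4 = 37
n=3,m=2: acc = 37+5 = 42
n=3,m=3: acc = 42+6 = 48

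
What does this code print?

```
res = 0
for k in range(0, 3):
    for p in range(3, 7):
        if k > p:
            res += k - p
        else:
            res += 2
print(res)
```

24

k=0,p=3: not 0>3, res = 0+2 = 2
k=0,p=4: not 0>4, res = 2+2 = 4
k=0,p=5: not 0>5, res = 4+2 = 6
k=0,p=6: not 0>6, res = 6+2 = 8
k=1,p=3: not 1>3, res = 8+2 = 10
k=1,p=4: not 1>4, res = 10+2 = 12
k=1,p=5: not 1>5, res = 12+2 = 14
k=1,p=6: not 1>6, res = 14+2 = 16
k=2,p=3: not 2>3, res = 16+2 = 18
k=2,p=4: not 2>4, res = 18+2 = 20
k=2,p=5: not 2>5, res = 20+2 = 22
k=2,p=6: not 2>6, res = 22+2 = 24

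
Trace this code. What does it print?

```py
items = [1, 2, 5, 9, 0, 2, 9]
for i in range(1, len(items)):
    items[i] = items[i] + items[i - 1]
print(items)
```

[1, 3, 8, 17, 17, 19, 28]

i=1: items[1] = 2+1 = 3 → [1, 3, 5, 9, 0, 2, 9]
i=2: items[2] = 5+3 = 8 → [1, 3, 8, 9, 0, 2, 9]
i=3: items[3] = 9+8 = 17 → [1, 3, 8, 17, 0, 2, 9]
i=4: items[4] = 0+17 = 17 → [1, 3, 8, 17, 17, 2, 9]
i=5: items[5] = 2+17 = 19 → [1, 3, 8, 17, 17, 19, 9]
i=6: items[6] = 9+19 = 28 → [1, 3, 8, 17, 17, 19, 28]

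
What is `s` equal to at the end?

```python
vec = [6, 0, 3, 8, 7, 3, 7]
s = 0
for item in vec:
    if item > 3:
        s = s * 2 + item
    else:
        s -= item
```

item=6: >3, s = 0*2+6 = 6
item=0: not >3, s = 6-0 = 6
item=3: not >3, s = 6-3 = 3
item=8: >3, s = 3*2+8 = 14
item=7: >3, s = 14*2+7 = 35
item=3: not >3, s = 35-3 = 32
item=7: >3, s = 32*2+7 = 71

71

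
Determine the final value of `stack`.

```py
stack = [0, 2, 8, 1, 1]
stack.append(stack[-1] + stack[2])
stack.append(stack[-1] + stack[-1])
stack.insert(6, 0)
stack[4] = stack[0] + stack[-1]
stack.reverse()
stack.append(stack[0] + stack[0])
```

[18, 0, 9, 18, 1, 8, 2, 0, 36]

append stack[-1]+stack[2] = 1+8 = 9 → [0, 2, 8, 1, 1, 9]
append stack[-1]+stack[-1] = 9+9 = 18 → [0, 2, 8, 1, 1, 9, 18]
insert 0 at 6 → [0, 2, 8, 1, 1, 9, 0, 18]
stack[4] = stack[0]+stack[-1] = 0+18 = 18 → [0, 2, 8, 1, 18, 9, 0, 18]
reverse → [18, 0, 9, 18, 1, 8, 2, 0]
append stack[0]+stack[0] = 18+18 = 36 → [18, 0, 9, 18, 1, 8, 2, 0, 36]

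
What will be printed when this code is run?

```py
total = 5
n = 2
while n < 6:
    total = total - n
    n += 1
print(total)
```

n=2: total = 5-2 = 3
n=3: total = 3-3 = 0
n=4: total = 0-4 = -4
n=5: total = (-4)-5 = -9

-9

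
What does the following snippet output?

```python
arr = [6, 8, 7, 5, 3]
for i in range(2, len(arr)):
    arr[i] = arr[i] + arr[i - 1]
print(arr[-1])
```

23

i=2: arr[2] = 7+8 = 15 → [6, 8, 15, 5, 3]
i=3: arr[3] = 5+15 = 20 → [6, 8, 15, 20, 3]
i=4: arr[4] = 3+20 = 23 → [6, 8, 15, 20, 23]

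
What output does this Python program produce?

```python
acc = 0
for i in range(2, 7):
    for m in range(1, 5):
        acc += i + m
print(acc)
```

i=2,m=1: acc = 0+3 = 3
i=2,m=2: acc = 3+4 = 7
i=2,m=3: acc = 7+5 = 12
i=2,m=4: acc = 12+6 = 18
i=3,m=1: acc = 18+4 = 22
i=3,m=2: acc = 22+5 = 27
i=3,m=3: acc = 27+6 = 33
i=3,m=4: acc = 33+7 = 40
i=4,m=1: acc = 40+5 = 45
i=4,m=2: acc = 45+6 = 51
i=4,m=3: acc = 51+7 = 58
i=4,m=4: acc = 58+8 = 66
i=5,m=1: acc = 66+6 = 72
i=5,m=2: acc = 72+7 = 79
i=5,m=3: acc = 79+8 = 87
i=5,m=4: acc = 87+9 = 96
i=6,m=1: acc = 96+7 = 103
i=6,m=2: acc = 103+8 = 111
i=6,m=3: acc = 111+9 = 120
i=6,m=4: acc = 120+10 = 130

130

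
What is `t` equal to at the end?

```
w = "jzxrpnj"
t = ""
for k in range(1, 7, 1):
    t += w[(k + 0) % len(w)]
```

'zxrpnj'

k=1: add w[1]='z' → 'z'
k=2: add w[2]='x' → 'zx'
k=3: add w[3]='r' → 'zxr'
k=4: add w[4]='p' → 'zxrp'
k=5: add w[5]='n' → 'zxrpn'
k=6: add w[6]='j' → 'zxrpnj'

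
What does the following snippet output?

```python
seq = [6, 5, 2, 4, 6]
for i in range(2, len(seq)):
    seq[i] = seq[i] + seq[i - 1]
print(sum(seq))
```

i=2: seq[2] = 2+5 = 7 → [6, 5, 7, 4, 6]
i=3: seq[3] = 4+7 = 11 → [6, 5, 7, 11, 6]
i=4: seq[4] = 6+11 = 17 → [6, 5, 7, 11, 17]
sum = 46

46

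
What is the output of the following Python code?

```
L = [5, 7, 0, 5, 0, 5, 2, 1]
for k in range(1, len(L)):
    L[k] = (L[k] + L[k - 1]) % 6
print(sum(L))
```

k=1: L[1] = (7+5)%6 = 0 → [5, 0, 0, 5, 0, 5, 2, 1]
k=2: L[2] = (0+0)%6 = 0 → [5, 0, 0, 5, 0, 5, 2, 1]
k=3: L[3] = (5+0)%6 = 5 → [5, 0, 0, 5, 0, 5, 2, 1]
k=4: L[4] = (0+5)%6 = 5 → [5, 0, 0, 5, 5, 5, 2, 1]
k=5: L[5] = (5+5)%6 = 4 → [5, 0, 0, 5, 5, 4, 2, 1]
k=6: L[6] = (2+4)%6 = 0 → [5, 0, 0, 5, 5, 4, 0, 1]
k=7: L[7] = (1+0)%6 = 1 → [5, 0, 0, 5, 5, 4, 0, 1]
sum = 20

20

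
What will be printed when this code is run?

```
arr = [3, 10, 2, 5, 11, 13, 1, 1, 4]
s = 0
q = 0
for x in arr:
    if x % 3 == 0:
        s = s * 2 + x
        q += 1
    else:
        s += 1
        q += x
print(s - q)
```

x=3: %3==0, s = 0*2+3 = 3; q=1
x=10: not %3==0, s = 3+1 = 4; q=11
x=2: not %3==0, s = 4+1 = 5; q=13
x=5: not %3==0, s = 5+1 = 6; q=18
x=11: not %3==0, s = 6+1 = 7; q=29
x=13: not %3==0, s = 7+1 = 8; q=42
x=1: not %3==0, s = 8+1 = 9; q=43
x=1: not %3==0, s = 9+1 = 10; q=44
x=4: not %3==0, s = 10+1 = 11; q=48
s-q = 11-48 = -37

-37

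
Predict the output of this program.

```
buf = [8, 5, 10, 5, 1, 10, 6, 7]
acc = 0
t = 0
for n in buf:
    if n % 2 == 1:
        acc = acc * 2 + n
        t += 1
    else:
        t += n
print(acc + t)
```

107

n=8: not odd; t=8
n=5: odd, acc = 0*2+5 = 5; t=9
n=10: not odd; t=19
n=5: odd, acc = 5*2+5 = 15; t=20
n=1: odd, acc = 15*2+1 = 31; t=21
n=10: not odd; t=31
n=6: not odd; t=37
n=7: odd, acc = 31*2+7 = 69; t=38
acc+t = 69+38 = 107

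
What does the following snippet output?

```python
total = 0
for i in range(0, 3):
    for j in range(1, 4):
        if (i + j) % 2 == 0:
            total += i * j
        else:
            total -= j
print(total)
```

i=0,j=1: odd sum, total = 0-1 = -1
i=0,j=2: even sum, total = (-1)+0 = -1
i=0,j=3: odd sum, total = (-1)-3 = -4
i=1,j=1: even sum, total = (-4)+1 = -3
i=1,j=2: odd sum, total = (-3)-2 = -5
i=1,j=3: even sum, total = (-5)+3 = -2
i=2,j=1: odd sum, total = (-2)-1 = -3
i=2,j=2: even sum, total = (-3)+4 = 1
i=2,j=3: odd sum, total = 1-3 = -2

-2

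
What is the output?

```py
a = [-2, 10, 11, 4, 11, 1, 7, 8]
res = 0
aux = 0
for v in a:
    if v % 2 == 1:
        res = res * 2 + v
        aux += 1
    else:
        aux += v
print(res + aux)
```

v=-2: not odd; aux=-2
v=10: not odd; aux=8
v=11: odd, res = 0*2+11 = 11; aux=9
v=4: not odd; aux=13
v=11: odd, res = 11*2+11 = 33; aux=14
v=1: odd, res = 33*2+1 = 67; aux=15
v=7: odd, res = 67*2+7 = 141; aux=16
v=8: not odd; aux=24
res+aux = 141+24 = 165

165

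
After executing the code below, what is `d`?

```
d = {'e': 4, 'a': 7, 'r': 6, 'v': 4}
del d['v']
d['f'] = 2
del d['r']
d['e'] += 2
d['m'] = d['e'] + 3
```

{'e': 6, 'a': 7, 'f': 2, 'm': 9}

del 'v' → {'e': 4, 'a': 7, 'r': 6}
d['f'] = 2 → {'e': 4, 'a': 7, 'r': 6, 'f': 2}
del 'r' → {'e': 4, 'a': 7, 'f': 2}
d['e'] = 4+2 = 6 → {'e': 6, 'a': 7, 'f': 2}
d['m'] = d['e']+3 = 9 → {'e': 6, 'a': 7, 'f': 2, 'm': 9}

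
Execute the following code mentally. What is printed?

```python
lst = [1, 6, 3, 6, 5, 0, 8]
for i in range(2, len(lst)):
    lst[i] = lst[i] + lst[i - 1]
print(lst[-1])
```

i=2: lst[2] = 3+6 = 9 → [1, 6, 9, 6, 5, 0, 8]
i=3: lst[3] = 6+9 = 15 → [1, 6, 9, 15, 5, 0, 8]
i=4: lst[4] = 5+15 = 20 → [1, 6, 9, 15, 20, 0, 8]
i=5: lst[5] = 0+20 = 20 → [1, 6, 9, 15, 20, 20, 8]
i=6: lst[6] = 8+20 = 28 → [1, 6, 9, 15, 20, 20, 28]

28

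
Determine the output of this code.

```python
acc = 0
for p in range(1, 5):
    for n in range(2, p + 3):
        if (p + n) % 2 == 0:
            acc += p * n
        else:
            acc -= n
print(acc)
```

p=1,n=2: odd sum, acc = 0-2 = -2
p=1,n=3: even sum, acc = (-2)+3 = 1
p=2,n=2: even sum, acc = 1+4 = 5
p=2,n=3: odd sum, acc = 5-3 = 2
p=2,n=4: even sum, acc = 2+8 = 10
p=3,n=2: odd sum, acc = 10-2 = 8
p=3,n=3: even sum, acc = 8+9 = 17
p=3,n=4: odd sum, acc = 17-4 = 13
p=3,n=5: even sum, acc = 13+15 = 28
p=4,n=2: even sum, acc = 28+8 = 36
p=4,n=3: odd sum, acc = 36-3 = 33
p=4,n=4: even sum, acc = 33+16 = 49
p=4,n=5: odd sum, acc = 49-5 = 44
p=4,n=6: even sum, acc = 44+24 = 68

68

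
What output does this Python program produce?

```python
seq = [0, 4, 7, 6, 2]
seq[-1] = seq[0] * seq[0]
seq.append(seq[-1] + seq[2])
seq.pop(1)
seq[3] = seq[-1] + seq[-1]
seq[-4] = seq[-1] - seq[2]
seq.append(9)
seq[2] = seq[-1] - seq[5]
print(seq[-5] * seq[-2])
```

7

seq[-1] = seq[0]*seq[0] = 0*0 = 0 → [0, 4, 7, 6, 0]
append seq[-1]+seq[2] = 0+7 = 7 → [0, 4, 7, 6, 0, 7]
pop(1) removes 4 → [0, 7, 6, 0, 7]
seq[3] = seq[-1]+seq[-1] = 7+7 = 14 → [0, 7, 6, 14, 7]
seq[-4] = seq[-1]-seq[2] = 7-6 = 1 → [0, 1, 6, 14, 7]
append 9 → [0, 1, 6, 14, 7, 9]
seq[2] = seq[-1]-seq[5] = 9-9 = 0 → [0, 1, 0, 14, 7, 9]
seq[-5]*seq[-2] = 1*7 = 7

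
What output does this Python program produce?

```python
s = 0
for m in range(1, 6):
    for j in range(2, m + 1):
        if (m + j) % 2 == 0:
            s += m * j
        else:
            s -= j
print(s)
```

66

m=2,j=2: even sum, s = 0+4 = 4
m=3,j=2: odd sum, s = 4-2 = 2
m=3,j=3: even sum, s = 2+9 = 11
m=4,j=2: even sum, s = 11+8 = 19
m=4,j=3: odd sum, s = 19-3 = 16
m=4,j=4: even sum, s = 16+16 = 32
m=5,j=2: odd sum, s = 32-2 = 30
m=5,j=3: even sum, s = 30+15 = 45
m=5,j=4: odd sum, s = 45-4 = 41
m=5,j=5: even sum, s = 41+25 = 66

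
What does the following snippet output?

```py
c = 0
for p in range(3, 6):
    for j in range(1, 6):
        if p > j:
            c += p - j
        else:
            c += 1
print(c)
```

p=3,j=1: 3>1, c = 0+2 = 2
p=3,j=2: 3>2, c = 2+1 = 3
p=3,j=3: not 3>3, c = 3+1 = 4
p=3,j=4: not 3>4, c = 4+1 = 5
p=3,j=5: not 3>5, c = 5+1 = 6
p=4,j=1: 4>1, c = 6+3 = 9
p=4,j=2: 4>2, c = 9+2 = 11
p=4,j=3: 4>3, c = 11+1 = 12
p=4,j=4: not 4>4, c = 12+1 = 13
p=4,j=5: not 4>5, c = 13+1 = 14
p=5,j=1: 5>1, c = 14+4 = 18
p=5,j=2: 5>2, c = 18+3 = 21
p=5,j=3: 5>3, c = 21+2 = 23
p=5,j=4: 5>4, c = 23+1 = 24
p=5,j=5: not 5>5, c = 24+1 = 25

25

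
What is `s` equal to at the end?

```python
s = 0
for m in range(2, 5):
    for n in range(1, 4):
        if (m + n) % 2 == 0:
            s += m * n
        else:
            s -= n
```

14

m=2,n=1: odd sum, s = 0-1 = -1
m=2,n=2: even sum, s = (-1)+4 = 3
m=2,n=3: odd sum, s = 3-3 = 0
m=3,n=1: even sum, s = 0+3 = 3
m=3,n=2: odd sum, s = 3-2 = 1
m=3,n=3: even sum, s = 1+9 = 10
m=4,n=1: odd sum, s = 10-1 = 9
m=4,n=2: even sum, s = 9+8 = 17
m=4,n=3: odd sum, s = 17-3 = 14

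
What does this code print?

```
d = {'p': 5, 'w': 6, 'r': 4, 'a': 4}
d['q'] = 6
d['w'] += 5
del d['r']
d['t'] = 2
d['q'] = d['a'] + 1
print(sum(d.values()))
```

d['q'] = 6 → {'p': 5, 'w': 6, 'r': 4, 'a': 4, 'q': 6}
d['w'] = 6+5 = 11 → {'p': 5, 'w': 11, 'r': 4, 'a': 4, 'q': 6}
del 'r' → {'p': 5, 'w': 11, 'a': 4, 'q': 6}
d['t'] = 2 → {'p': 5, 'w': 11, 'a': 4, 'q': 6, 't': 2}
d['q'] = d['a']+1 = 5 → {'p': 5, 'w': 11, 'a': 4, 'q': 5, 't': 2}
sum of values = 27

27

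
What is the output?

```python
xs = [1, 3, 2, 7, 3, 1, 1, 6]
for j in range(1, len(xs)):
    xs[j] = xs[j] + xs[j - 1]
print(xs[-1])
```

24

j=1: xs[1] = 3+1 = 4 → [1, 4, 2, 7, 3, 1, 1, 6]
j=2: xs[2] = 2+4 = 6 → [1, 4, 6, 7, 3, 1, 1, 6]
j=3: xs[3] = 7+6 = 13 → [1, 4, 6, 13, 3, 1, 1, 6]
j=4: xs[4] = 3+13 = 16 → [1, 4, 6, 13, 16, 1, 1, 6]
j=5: xs[5] = 1+16 = 17 → [1, 4, 6, 13, 16, 17, 1, 6]
j=6: xs[6] = 1+17 = 18 → [1, 4, 6, 13, 16, 17, 18, 6]
j=7: xs[7] = 6+18 = 24 → [1, 4, 6, 13, 16, 17, 18, 24]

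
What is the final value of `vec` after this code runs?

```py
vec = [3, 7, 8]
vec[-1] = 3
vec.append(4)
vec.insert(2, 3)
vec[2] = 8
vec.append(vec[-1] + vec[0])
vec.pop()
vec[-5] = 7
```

[7, 7, 8, 3, 4]

vec[-1] = 3 → [3, 7, 3]
append 4 → [3, 7, 3, 4]
insert 3 at 2 → [3, 7, 3, 3, 4]
vec[2] = 8 → [3, 7, 8, 3, 4]
append vec[-1]+vec[0] = 4+3 = 7 → [3, 7, 8, 3, 4, 7]
pop() removes 7 → [3, 7, 8, 3, 4]
vec[-5] = 7 → [7, 7, 8, 3, 4]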